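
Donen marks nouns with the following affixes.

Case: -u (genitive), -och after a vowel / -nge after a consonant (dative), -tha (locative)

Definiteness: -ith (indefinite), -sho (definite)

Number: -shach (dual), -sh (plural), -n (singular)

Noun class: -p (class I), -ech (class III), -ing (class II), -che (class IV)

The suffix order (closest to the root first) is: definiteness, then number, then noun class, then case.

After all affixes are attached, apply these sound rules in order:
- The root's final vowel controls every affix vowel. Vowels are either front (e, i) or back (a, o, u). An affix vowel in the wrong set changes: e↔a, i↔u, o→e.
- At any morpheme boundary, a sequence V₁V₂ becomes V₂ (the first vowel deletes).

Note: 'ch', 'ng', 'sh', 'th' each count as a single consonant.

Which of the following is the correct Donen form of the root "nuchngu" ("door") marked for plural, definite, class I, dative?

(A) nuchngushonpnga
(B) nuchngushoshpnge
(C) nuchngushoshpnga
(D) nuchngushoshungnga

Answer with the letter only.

C

Attach definiteness definite -sho → nuchngusho.
Attach number plural -sh → nuchngushosh.
Attach noun class class I -p → nuchngushoshp.
Attach case dative -nge (after consonant 'p') → nuchngushoshpnge.
Apply vowel harmony: nuchngushoshpnge → nuchngushoshpnga.
Vowel deletion: no change.
So the correct form is nuchngushoshpnga, option (C).
(D) nuchngushoshungnga is wrong: it uses class II instead of class I for noun class.
(B) nuchngushoshpnge is wrong: it fails to apply the sound rule(s).
(A) nuchngushonpnga is wrong: it uses singular instead of plural for number.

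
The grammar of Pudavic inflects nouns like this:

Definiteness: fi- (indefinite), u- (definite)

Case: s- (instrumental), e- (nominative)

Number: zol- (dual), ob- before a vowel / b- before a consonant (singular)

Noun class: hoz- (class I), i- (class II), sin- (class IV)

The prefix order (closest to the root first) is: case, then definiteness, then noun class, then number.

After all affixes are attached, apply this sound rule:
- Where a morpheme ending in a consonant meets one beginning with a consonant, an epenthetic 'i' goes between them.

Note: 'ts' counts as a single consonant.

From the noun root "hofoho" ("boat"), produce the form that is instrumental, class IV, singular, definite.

bisinusihofoho

Attach case instrumental s- → shofoho.
Attach definiteness definite u- → ushofoho.
Attach noun class class IV sin- → sinushofoho.
Attach number singular b- (before consonant 's') → bsinushofoho.
Apply epenthesis: bsinushofoho → bisinusihofoho.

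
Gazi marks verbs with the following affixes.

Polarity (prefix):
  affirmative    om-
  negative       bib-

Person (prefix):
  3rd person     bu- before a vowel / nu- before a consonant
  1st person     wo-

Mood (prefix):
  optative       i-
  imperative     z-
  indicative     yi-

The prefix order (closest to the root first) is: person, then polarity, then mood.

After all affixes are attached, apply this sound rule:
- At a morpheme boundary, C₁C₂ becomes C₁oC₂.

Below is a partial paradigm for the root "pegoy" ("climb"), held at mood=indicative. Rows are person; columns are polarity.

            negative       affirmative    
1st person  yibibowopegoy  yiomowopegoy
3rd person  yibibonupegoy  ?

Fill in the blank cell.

Attach person 3rd person nu- (before consonant 'p') → nupegoy.
Attach polarity affirmative om- → omnupegoy.
Attach mood indicative yi- → yiomnupegoy.
Apply epenthesis: yiomnupegoy → yiomonupegoy.

yiomonupegoy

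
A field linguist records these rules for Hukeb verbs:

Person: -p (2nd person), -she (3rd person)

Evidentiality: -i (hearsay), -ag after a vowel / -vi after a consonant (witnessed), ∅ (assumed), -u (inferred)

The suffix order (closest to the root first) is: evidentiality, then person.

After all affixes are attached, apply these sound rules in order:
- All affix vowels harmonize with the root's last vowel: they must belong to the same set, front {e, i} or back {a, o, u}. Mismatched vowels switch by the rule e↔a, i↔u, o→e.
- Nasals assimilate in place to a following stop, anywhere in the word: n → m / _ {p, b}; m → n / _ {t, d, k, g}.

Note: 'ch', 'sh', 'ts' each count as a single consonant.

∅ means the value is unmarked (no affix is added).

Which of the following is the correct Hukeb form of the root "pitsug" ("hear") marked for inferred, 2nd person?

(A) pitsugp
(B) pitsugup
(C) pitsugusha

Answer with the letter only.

Attach evidentiality inferred -u → pitsugu.
Attach person 2nd person -p → pitsugup.
Vowel harmony: no change.
Nasal assimilation: no change.
So the correct form is pitsugup, option (B).
(A) pitsugp is wrong: it uses assumed instead of inferred for evidentiality.
(C) pitsugusha is wrong: it uses 3rd person instead of 2nd person for person.

B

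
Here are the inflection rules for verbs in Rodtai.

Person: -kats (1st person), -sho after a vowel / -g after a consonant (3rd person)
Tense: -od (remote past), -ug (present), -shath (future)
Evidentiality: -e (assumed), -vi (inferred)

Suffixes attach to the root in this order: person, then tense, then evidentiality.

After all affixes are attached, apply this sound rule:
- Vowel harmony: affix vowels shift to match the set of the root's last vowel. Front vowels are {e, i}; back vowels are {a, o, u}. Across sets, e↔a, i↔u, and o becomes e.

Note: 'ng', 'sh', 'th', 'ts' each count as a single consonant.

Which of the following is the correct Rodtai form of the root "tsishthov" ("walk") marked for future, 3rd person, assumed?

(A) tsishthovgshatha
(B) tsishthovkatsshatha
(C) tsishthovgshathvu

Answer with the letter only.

Attach person 3rd person -g (after consonant 'v') → tsishthovg.
Attach tense future -shath → tsishthovgshath.
Attach evidentiality assumed -e → tsishthovgshathe.
Apply vowel harmony: tsishthovgshathe → tsishthovgshatha.
So the correct form is tsishthovgshatha, option (A).
(C) tsishthovgshathvu is wrong: it uses inferred instead of assumed for evidentiality.
(B) tsishthovkatsshatha is wrong: it uses 1st person instead of 3rd person for person.

A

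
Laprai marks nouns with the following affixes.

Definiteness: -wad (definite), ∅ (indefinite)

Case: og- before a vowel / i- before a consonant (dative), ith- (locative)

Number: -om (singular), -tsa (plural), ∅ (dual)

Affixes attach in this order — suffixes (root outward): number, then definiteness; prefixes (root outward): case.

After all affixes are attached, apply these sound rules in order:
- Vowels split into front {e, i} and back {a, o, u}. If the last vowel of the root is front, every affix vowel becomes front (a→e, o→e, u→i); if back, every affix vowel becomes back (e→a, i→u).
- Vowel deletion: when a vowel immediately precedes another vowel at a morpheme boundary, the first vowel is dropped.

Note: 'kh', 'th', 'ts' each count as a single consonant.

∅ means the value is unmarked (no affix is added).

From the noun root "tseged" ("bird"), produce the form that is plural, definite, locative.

ithtsegedtsewed

Attach number plural -tsa → tsegedtsa.
Attach case locative ith- → ithtsegedtsa.
Attach definiteness definite -wad → ithtsegedtsawad.
Apply vowel harmony: ithtsegedtsawad → ithtsegedtsewed.
Vowel deletion: no change.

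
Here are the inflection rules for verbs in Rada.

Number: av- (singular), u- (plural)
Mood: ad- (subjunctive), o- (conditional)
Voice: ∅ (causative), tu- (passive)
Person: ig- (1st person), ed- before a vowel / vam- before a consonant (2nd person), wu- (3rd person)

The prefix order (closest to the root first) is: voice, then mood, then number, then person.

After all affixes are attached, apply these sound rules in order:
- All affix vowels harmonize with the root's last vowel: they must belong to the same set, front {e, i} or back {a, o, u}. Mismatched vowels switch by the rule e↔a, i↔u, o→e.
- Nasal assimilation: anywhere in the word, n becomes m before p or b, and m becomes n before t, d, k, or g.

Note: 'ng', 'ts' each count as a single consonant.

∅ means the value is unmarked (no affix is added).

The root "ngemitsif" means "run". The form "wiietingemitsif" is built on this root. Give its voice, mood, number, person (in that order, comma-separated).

Segment: wu-u-o-tu-ngemitsif.
voice: tu- → passive.
mood: o- → conditional.
number: u- → plural.
person: wu- → 3rd person.

passive, conditional, plural, 3rd person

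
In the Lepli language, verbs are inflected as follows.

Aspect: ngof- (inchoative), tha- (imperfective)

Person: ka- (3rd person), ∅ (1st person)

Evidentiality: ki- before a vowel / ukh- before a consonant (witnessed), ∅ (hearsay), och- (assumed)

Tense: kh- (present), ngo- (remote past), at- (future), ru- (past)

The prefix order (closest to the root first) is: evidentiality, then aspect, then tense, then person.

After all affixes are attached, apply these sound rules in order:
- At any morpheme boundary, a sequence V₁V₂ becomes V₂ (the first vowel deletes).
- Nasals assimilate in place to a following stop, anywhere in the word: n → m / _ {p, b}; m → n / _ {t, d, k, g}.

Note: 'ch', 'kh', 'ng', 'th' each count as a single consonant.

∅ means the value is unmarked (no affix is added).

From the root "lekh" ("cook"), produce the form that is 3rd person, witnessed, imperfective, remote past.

Attach evidentiality witnessed ukh- (before consonant 'l') → ukhlekh.
Attach aspect imperfective tha- → thaukhlekh.
Attach tense remote past ngo- → ngothaukhlekh.
Attach person 3rd person ka- → kangothaukhlekh.
Apply vowel deletion: kangothaukhlekh → kangothukhlekh.
Nasal assimilation: no change.

kangothukhlekh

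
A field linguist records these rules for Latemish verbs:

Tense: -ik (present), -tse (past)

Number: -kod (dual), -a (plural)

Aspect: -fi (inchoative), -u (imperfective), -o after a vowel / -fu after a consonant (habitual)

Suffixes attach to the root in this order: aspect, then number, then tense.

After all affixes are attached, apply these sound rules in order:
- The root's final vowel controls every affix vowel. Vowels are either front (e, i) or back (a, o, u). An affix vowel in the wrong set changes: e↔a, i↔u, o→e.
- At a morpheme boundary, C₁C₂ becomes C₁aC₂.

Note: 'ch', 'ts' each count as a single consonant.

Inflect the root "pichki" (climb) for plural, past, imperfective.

Attach aspect imperfective -u → pichkiu.
Attach number plural -a → pichkiua.
Attach tense past -tse → pichkiuatse.
Apply vowel harmony: pichkiuatse → pichkiietse.
Epenthesis: no change.

pichkiietse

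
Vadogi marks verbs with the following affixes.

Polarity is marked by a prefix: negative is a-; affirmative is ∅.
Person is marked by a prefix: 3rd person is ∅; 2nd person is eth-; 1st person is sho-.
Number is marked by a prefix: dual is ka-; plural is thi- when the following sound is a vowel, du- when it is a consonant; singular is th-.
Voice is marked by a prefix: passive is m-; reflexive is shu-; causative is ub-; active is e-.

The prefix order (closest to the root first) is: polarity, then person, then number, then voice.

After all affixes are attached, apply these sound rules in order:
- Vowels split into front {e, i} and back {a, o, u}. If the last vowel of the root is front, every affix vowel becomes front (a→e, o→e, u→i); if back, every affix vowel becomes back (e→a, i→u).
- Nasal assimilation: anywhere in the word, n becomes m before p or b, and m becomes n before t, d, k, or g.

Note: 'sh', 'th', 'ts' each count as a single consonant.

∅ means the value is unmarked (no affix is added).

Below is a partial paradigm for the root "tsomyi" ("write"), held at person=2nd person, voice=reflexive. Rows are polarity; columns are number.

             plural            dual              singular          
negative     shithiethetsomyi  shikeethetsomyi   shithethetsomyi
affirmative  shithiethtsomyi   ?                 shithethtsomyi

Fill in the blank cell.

polarity = affirmative: zero marking, form stays tsomyi.
Attach person 2nd person eth- → ethtsomyi.
Attach number dual ka- → kaethtsomyi.
Attach voice reflexive shu- → shukaethtsomyi.
Apply vowel harmony: shukaethtsomyi → shikeethtsomyi.
Nasal assimilation: no change.

shikeethtsomyi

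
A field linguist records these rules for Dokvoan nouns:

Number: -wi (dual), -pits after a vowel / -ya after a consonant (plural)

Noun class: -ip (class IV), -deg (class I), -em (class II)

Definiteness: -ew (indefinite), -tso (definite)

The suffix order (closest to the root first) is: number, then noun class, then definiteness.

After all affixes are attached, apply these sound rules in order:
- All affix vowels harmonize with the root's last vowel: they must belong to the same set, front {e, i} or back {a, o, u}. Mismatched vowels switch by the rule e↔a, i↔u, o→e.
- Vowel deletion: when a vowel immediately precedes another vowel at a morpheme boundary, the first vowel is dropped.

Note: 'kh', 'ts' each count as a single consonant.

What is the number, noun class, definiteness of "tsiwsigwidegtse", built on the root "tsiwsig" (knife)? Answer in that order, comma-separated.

Segment: tsiwsig-wi-deg-tso.
number: -wi → dual.
noun class: -deg → class I.
definiteness: -tso → definite.

dual, class I, definite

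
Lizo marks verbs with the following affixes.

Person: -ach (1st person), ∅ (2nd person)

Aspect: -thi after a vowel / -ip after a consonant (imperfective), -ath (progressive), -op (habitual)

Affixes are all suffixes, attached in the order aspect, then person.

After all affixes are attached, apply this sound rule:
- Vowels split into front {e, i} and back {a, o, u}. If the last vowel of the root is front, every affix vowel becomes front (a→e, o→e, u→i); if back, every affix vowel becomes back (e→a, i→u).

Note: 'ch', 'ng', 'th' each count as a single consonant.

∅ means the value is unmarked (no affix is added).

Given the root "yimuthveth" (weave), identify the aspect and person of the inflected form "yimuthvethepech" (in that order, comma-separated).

habitual, 1st person

Segment: yimuthveth-op-ach.
aspect: -op → habitual.
person: -ach → 1st person.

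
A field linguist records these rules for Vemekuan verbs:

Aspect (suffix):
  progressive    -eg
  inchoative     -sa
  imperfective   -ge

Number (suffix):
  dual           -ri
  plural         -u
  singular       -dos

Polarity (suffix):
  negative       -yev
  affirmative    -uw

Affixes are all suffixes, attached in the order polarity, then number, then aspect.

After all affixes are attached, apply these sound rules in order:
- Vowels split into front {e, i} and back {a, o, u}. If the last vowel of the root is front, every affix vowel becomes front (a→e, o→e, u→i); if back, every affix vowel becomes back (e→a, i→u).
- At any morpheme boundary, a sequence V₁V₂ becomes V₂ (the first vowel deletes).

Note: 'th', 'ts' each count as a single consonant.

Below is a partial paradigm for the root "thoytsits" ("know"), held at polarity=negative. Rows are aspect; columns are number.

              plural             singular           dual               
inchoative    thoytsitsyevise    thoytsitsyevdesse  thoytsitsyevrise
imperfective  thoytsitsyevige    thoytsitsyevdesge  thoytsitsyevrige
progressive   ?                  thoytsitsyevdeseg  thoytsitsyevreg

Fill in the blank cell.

Attach polarity negative -yev → thoytsitsyev.
Attach number plural -u → thoytsitsyevu.
Attach aspect progressive -eg → thoytsitsyevueg.
Apply vowel harmony: thoytsitsyevueg → thoytsitsyevieg.
Apply vowel deletion: thoytsitsyevieg → thoytsitsyeveg.

thoytsitsyeveg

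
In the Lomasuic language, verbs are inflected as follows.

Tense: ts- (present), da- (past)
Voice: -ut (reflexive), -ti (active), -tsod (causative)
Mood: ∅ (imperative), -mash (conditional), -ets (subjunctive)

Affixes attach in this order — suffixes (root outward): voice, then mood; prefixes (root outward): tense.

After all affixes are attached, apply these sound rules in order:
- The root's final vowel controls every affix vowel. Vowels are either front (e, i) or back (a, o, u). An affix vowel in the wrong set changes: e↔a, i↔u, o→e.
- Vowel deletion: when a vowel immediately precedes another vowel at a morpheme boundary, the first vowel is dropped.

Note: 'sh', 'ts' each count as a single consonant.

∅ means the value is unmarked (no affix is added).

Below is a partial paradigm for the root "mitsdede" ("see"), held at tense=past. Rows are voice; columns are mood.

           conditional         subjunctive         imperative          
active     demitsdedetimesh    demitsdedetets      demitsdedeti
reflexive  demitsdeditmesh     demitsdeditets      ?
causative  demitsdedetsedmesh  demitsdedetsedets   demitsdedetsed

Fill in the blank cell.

demitsdedit

Attach voice reflexive -ut → mitsdedeut.
mood = imperative: zero marking, form stays mitsdedeut.
Attach tense past da- → damitsdedeut.
Apply vowel harmony: damitsdedeut → demitsdedeit.
Apply vowel deletion: demitsdedeit → demitsdedit.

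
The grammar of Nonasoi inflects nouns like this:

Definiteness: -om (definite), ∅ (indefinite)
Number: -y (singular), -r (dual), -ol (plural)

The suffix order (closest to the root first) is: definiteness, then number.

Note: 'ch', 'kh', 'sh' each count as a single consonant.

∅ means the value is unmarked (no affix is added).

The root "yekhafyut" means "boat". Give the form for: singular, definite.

yekhafyutomy

Attach definiteness definite -om → yekhafyutom.
Attach number singular -y → yekhafyutomy.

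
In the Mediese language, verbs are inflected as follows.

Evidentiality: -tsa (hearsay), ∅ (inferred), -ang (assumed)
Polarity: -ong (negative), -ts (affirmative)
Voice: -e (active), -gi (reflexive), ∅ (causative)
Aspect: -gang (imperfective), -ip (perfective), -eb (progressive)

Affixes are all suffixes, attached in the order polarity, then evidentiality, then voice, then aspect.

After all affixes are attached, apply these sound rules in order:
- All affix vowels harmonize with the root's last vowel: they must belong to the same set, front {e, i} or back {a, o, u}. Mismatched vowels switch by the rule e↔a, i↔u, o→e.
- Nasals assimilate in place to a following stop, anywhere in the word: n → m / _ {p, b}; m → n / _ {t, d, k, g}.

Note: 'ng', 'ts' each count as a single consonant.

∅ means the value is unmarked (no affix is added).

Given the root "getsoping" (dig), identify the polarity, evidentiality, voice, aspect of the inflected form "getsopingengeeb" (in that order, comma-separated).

Segment: getsoping-ong-e-eb.
polarity: -ong → negative.
evidentiality: ∅ → inferred.
voice: -e → active.
aspect: -eb → progressive.

negative, inferred, active, progressive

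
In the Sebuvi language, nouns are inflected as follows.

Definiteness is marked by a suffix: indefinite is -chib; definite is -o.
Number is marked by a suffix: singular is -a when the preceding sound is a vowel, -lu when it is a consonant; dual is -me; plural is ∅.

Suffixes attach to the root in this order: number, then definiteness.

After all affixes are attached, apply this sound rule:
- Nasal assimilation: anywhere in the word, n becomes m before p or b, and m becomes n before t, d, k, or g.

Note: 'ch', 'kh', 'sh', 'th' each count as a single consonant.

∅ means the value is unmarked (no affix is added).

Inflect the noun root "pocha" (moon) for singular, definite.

Attach number singular -a (after vowel 'a') → pochaa.
Attach definiteness definite -o → pochaao.
Nasal assimilation: no change.

pochaao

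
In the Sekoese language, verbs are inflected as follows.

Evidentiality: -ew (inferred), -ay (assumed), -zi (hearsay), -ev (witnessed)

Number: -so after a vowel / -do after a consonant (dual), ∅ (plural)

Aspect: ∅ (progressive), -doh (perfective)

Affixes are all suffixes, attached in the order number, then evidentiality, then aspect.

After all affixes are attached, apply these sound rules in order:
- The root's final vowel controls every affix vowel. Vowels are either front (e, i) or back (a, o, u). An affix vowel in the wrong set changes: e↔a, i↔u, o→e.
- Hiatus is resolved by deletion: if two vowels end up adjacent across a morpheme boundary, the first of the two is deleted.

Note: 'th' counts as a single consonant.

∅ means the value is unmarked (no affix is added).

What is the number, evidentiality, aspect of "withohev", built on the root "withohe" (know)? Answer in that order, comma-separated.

Segment: withohe-ev.
number: ∅ → plural.
evidentiality: -ev → witnessed.
aspect: ∅ → progressive.

plural, witnessed, progressive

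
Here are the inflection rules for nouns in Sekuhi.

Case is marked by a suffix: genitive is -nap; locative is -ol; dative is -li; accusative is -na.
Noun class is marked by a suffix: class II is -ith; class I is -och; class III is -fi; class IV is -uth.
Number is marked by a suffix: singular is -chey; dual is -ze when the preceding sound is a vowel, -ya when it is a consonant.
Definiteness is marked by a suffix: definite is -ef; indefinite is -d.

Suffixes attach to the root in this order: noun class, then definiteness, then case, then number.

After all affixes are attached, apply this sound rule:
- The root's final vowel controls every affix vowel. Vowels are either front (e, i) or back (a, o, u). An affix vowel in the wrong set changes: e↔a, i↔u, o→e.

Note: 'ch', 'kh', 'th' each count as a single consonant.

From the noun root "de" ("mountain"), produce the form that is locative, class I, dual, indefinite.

Attach noun class class I -och → deoch.
Attach definiteness indefinite -d → deochd.
Attach case locative -ol → deochdol.
Attach number dual -ya (after consonant 'l') → deochdolya.
Apply vowel harmony: deochdolya → deechdelye.

deechdelye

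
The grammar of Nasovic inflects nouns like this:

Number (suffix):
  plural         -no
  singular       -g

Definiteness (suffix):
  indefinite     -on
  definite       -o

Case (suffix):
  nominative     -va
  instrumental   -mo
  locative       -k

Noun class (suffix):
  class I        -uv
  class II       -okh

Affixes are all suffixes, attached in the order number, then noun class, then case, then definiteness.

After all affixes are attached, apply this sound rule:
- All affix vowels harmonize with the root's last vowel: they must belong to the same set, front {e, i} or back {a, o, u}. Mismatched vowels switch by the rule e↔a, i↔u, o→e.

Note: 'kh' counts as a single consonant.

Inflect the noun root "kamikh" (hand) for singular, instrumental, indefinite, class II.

Attach number singular -g → kamikhg.
Attach noun class class II -okh → kamikhgokh.
Attach case instrumental -mo → kamikhgokhmo.
Attach definiteness indefinite -on → kamikhgokhmoon.
Apply vowel harmony: kamikhgokhmoon → kamikhgekhmeen.

kamikhgekhmeen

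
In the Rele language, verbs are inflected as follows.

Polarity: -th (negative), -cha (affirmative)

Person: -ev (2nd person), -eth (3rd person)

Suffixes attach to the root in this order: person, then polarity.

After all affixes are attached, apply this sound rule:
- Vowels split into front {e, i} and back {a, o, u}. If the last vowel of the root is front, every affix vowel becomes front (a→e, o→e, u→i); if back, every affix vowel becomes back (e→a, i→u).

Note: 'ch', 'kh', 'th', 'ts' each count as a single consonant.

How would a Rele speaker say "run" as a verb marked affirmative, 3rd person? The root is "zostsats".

zostsatsathcha

Attach person 3rd person -eth → zostsatseth.
Attach polarity affirmative -cha → zostsatsethcha.
Apply vowel harmony: zostsatsethcha → zostsatsathcha.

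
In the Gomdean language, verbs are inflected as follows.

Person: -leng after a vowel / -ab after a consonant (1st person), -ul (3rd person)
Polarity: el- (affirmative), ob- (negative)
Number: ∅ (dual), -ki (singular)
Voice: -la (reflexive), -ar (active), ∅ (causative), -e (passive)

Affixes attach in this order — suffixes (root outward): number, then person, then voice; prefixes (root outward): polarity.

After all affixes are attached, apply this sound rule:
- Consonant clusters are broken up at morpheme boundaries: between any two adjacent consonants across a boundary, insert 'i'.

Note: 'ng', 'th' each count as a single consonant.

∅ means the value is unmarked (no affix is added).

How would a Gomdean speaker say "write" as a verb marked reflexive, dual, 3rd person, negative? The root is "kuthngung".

obikuthngungulila

Attach polarity negative ob- → obkuthngung.
number = dual: zero marking, form stays obkuthngung.
Attach person 3rd person -ul → obkuthngungul.
Attach voice reflexive -la → obkuthngungulla.
Apply epenthesis: obkuthngungulla → obikuthngungulila.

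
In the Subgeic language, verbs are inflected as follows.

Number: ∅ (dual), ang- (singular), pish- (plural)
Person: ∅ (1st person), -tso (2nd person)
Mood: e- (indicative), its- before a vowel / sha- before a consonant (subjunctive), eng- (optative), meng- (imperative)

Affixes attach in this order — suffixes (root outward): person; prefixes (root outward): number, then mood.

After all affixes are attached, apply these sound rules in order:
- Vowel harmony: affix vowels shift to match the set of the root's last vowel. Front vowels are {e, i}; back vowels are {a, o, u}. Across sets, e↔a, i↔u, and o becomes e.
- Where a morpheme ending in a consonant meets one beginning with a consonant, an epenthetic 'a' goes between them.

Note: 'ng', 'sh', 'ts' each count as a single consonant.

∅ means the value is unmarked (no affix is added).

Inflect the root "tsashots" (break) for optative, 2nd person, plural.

Attach number plural pish- → pishtsashots.
Attach mood optative eng- → engpishtsashots.
Attach person 2nd person -tso → engpishtsashotstso.
Apply vowel harmony: engpishtsashotstso → angpushtsashotstso.
Apply epenthesis: angpushtsashotstso → angapushatsashotsatso.

angapushatsashotsatso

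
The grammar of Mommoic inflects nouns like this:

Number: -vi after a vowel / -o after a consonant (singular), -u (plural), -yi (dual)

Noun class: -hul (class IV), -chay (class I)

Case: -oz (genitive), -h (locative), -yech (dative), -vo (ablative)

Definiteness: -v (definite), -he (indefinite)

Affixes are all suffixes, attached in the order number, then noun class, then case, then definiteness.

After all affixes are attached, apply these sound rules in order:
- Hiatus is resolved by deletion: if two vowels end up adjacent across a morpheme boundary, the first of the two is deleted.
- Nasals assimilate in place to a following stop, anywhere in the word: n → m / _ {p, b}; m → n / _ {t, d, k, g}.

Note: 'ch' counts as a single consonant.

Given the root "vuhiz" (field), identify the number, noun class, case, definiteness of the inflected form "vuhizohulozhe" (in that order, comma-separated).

Segment: vuhiz-o-hul-oz-he.
number: -vi/o → singular.
noun class: -hul → class IV.
case: -oz → genitive.
definiteness: -he → indefinite.

singular, class IV, genitive, indefinite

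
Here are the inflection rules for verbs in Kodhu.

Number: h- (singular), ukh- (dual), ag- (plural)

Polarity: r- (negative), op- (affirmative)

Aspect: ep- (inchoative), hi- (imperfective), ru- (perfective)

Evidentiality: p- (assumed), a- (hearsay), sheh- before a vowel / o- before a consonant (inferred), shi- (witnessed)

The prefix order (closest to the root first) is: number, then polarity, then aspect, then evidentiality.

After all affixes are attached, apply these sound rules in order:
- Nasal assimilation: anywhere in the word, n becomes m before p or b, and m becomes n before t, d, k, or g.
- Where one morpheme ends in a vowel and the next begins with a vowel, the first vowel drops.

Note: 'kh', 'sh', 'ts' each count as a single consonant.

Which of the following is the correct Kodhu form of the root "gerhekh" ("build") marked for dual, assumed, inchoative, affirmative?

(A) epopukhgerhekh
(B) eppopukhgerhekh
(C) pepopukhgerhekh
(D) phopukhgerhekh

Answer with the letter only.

Attach number dual ukh- → ukhgerhekh.
Attach polarity affirmative op- → opukhgerhekh.
Attach aspect inchoative ep- → epopukhgerhekh.
Attach evidentiality assumed p- → pepopukhgerhekh.
Nasal assimilation: no change.
Vowel deletion: no change.
So the correct form is pepopukhgerhekh, option (C).
(D) phopukhgerhekh is wrong: it uses imperfective instead of inchoative for aspect.
(A) epopukhgerhekh is wrong: it uses hearsay instead of assumed for evidentiality.
(B) eppopukhgerhekh is wrong: it has the affixes in the wrong order.

C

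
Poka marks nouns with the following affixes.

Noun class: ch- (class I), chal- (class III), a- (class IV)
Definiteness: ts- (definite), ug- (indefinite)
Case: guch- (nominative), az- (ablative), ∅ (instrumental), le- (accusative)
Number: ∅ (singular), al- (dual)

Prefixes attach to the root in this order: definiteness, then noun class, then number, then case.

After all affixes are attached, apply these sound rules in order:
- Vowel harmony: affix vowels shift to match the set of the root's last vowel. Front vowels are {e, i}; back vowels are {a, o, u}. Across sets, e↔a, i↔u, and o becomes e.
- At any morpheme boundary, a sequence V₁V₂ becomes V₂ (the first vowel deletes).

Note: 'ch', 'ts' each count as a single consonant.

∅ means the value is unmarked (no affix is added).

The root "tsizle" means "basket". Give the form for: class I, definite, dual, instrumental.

Attach definiteness definite ts- → tstsizle.
Attach noun class class I ch- → chtstsizle.
Attach number dual al- → alchtstsizle.
case = instrumental: zero marking, form stays alchtstsizle.
Apply vowel harmony: alchtstsizle → elchtstsizle.
Vowel deletion: no change.

elchtstsizle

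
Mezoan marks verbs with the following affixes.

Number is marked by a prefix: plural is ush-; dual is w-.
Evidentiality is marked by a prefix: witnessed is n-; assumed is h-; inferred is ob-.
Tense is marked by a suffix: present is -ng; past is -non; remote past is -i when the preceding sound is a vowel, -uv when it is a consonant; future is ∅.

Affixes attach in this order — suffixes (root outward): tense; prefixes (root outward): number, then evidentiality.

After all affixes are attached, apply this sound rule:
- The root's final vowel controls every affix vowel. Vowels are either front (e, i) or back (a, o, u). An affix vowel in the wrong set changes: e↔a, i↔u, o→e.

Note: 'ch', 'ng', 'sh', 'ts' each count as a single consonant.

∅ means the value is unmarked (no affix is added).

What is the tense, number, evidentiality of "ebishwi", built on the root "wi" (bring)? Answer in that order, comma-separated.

future, plural, inferred

Segment: ob-ush-wi.
tense: ∅ → future.
number: ush- → plural.
evidentiality: ob- → inferred.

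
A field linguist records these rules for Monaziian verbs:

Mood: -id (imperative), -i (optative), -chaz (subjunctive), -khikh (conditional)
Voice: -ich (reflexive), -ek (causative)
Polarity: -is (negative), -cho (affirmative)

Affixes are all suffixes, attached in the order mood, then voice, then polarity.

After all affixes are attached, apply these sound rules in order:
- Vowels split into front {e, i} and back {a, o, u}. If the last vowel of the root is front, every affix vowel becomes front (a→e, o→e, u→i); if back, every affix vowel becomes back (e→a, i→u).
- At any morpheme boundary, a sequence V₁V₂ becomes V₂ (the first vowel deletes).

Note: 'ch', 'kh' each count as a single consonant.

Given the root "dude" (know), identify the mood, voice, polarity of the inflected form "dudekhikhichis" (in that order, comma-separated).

conditional, reflexive, negative

Segment: dude-khikh-ich-is.
mood: -khikh → conditional.
voice: -ich → reflexive.
polarity: -is → negative.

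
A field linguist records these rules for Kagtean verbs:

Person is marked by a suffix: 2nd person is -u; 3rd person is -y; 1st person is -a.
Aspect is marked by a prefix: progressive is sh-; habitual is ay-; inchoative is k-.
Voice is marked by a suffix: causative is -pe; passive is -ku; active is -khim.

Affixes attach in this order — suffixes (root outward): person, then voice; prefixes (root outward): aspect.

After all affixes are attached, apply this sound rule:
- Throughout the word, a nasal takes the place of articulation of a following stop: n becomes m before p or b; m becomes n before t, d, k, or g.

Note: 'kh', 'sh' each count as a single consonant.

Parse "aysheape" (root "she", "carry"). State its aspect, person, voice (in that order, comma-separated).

Segment: ay-she-a-pe.
aspect: ay- → habitual.
person: -a → 1st person.
voice: -pe → causative.

habitual, 1st person, causative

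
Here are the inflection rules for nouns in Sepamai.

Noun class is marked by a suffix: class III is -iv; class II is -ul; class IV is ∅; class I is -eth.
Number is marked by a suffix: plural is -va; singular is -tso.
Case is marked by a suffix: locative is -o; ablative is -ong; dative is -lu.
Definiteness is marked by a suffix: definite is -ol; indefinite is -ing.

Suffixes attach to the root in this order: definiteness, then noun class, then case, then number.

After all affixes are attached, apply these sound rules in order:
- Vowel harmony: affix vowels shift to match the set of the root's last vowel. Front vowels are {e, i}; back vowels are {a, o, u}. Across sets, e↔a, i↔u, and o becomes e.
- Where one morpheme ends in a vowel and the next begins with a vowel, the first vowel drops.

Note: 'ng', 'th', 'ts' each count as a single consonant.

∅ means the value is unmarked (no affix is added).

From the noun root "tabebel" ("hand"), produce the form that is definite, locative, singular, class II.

Attach definiteness definite -ol → tabebelol.
Attach noun class class II -ul → tabebelolul.
Attach case locative -o → tabebelolulo.
Attach number singular -tso → tabebelolulotso.
Apply vowel harmony: tabebelolulotso → tabebeleliletse.
Vowel deletion: no change.

tabebeleliletse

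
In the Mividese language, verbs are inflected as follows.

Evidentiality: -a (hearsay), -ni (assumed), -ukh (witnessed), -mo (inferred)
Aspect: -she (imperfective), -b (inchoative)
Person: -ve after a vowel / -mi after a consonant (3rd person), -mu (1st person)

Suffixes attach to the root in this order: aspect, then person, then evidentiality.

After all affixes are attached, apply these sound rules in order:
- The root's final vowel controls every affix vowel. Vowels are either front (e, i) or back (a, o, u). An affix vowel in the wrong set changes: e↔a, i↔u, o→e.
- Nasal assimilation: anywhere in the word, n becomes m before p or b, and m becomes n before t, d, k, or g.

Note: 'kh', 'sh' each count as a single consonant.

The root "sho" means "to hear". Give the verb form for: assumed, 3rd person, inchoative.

Attach aspect inchoative -b → shob.
Attach person 3rd person -mi (after consonant 'b') → shobmi.
Attach evidentiality assumed -ni → shobmini.
Apply vowel harmony: shobmini → shobmunu.
Nasal assimilation: no change.

shobmunu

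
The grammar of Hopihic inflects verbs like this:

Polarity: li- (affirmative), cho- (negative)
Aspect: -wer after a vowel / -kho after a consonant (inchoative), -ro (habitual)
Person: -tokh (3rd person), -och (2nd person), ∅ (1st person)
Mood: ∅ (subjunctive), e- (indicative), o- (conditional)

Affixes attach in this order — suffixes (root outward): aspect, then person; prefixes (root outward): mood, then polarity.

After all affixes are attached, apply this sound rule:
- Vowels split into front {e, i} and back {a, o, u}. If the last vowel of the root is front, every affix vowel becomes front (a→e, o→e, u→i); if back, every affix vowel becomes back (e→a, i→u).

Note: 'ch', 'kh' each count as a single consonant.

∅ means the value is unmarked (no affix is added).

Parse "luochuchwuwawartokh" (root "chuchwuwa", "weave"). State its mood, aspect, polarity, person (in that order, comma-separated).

Segment: li-o-chuchwuwa-wer-tokh.
mood: o- → conditional.
aspect: -wer/kho → inchoative.
polarity: li- → affirmative.
person: -tokh → 3rd person.

conditional, inchoative, affirmative, 3rd person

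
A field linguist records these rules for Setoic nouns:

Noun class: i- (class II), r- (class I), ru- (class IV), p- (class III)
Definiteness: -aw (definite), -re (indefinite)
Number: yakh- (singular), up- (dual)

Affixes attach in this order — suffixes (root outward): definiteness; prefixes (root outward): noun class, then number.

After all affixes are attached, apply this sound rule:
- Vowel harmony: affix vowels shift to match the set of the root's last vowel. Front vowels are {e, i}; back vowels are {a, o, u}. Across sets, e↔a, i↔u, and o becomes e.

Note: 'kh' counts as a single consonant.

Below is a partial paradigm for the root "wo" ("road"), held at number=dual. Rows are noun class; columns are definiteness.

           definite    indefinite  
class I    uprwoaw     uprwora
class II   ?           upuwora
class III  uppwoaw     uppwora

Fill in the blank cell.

Attach definiteness definite -aw → woaw.
Attach noun class class II i- → iwoaw.
Attach number dual up- → upiwoaw.
Apply vowel harmony: upiwoaw → upuwoaw.

upuwoaw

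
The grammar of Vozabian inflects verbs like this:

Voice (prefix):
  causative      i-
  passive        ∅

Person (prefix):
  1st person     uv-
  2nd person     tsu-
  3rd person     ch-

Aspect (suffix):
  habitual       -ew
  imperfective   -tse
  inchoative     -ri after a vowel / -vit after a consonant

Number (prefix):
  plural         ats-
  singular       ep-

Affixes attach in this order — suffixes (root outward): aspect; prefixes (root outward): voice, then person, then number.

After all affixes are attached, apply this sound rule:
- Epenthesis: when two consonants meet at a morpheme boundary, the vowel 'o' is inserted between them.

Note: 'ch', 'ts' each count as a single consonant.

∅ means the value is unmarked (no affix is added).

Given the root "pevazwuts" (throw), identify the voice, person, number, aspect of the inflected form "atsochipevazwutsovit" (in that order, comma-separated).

Segment: ats-ch-i-pevazwuts-vit.
voice: i- → causative.
person: ch- → 3rd person.
number: ats- → plural.
aspect: -ri/vit → inchoative.

causative, 3rd person, plural, inchoative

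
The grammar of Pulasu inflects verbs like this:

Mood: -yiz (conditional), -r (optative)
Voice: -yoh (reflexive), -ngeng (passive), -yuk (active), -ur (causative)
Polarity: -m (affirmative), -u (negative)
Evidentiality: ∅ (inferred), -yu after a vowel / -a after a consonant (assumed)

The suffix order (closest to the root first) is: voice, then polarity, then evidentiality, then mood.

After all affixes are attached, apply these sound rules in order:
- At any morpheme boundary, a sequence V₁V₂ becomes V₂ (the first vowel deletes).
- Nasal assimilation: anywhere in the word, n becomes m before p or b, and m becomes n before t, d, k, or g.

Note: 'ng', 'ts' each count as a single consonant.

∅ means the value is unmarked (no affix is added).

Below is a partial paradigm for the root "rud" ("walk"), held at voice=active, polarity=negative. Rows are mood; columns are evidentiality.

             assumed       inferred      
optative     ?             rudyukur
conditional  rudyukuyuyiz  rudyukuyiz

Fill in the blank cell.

rudyukuyur

Attach voice active -yuk → rudyuk.
Attach polarity negative -u → rudyuku.
Attach evidentiality assumed -yu (after vowel 'u') → rudyukuyu.
Attach mood optative -r → rudyukuyur.
Vowel deletion: no change.
Nasal assimilation: no change.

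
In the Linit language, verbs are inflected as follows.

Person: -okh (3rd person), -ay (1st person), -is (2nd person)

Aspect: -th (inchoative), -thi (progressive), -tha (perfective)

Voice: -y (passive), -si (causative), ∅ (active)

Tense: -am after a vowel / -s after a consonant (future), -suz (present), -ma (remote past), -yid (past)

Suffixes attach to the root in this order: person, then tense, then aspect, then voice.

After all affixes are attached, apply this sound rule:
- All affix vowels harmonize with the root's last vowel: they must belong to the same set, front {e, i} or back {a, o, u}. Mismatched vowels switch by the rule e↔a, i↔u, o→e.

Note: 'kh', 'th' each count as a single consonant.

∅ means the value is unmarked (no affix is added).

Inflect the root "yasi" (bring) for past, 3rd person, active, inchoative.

yasiekhyidth

Attach person 3rd person -okh → yasiokh.
Attach tense past -yid → yasiokhyid.
Attach aspect inchoative -th → yasiokhyidth.
voice = active: zero marking, form stays yasiokhyidth.
Apply vowel harmony: yasiokhyidth → yasiekhyidth.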